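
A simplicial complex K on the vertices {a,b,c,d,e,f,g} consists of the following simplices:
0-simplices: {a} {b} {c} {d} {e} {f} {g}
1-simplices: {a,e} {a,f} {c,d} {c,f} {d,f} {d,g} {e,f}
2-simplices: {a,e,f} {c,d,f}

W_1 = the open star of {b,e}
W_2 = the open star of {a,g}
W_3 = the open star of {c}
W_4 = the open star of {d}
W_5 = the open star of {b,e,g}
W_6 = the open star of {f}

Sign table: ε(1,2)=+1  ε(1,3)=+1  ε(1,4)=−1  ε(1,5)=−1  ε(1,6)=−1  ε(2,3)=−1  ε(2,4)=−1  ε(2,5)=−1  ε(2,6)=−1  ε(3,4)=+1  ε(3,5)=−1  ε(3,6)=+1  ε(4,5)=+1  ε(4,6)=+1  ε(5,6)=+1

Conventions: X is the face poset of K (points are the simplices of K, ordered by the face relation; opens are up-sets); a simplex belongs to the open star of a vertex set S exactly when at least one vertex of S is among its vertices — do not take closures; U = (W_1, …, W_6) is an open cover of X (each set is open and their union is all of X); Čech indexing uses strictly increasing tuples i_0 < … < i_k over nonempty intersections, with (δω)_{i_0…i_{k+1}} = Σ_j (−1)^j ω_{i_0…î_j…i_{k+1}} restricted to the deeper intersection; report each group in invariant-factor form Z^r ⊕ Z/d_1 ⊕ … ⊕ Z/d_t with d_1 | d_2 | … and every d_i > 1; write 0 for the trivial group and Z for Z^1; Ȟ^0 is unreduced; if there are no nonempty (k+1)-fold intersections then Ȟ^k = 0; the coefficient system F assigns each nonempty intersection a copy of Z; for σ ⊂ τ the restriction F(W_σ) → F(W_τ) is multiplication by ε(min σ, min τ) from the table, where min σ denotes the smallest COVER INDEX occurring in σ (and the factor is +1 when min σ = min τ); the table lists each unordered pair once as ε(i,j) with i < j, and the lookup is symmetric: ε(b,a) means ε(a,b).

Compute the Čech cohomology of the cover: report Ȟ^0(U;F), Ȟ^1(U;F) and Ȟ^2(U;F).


Ȟ^0 ≅ Z,  Ȟ^1 ≅ Z,  Ȟ^2 ≅ 0

nonempty intersections:
  W1={{b},{e},{a,e},{e,f},{a,e,f}} W2={{a},{g},{a,e},{a,f},{d,g},{a,e,f}} W3={{c},{c,d},{c,f},{c,d,f}} W4={{d},{c,d},{d,f},{d,g},{c,d,f}} W5={{b},{e},{g},{a,e},{d,g},{e,f},{a,e,f}} W6={{f},{a,f},{c,f},{d,f},{e,f},{a,e,f},{c,d,f}}
  W12={{a,e},{a,e,f}} W15={{b},{e},{a,e},{e,f},{a,e,f}} W16={{e,f},{a,e,f}} W24={{d,g}} W25={{g},{a,e},{d,g},{a,e,f}} W26={{a,f},{a,e,f}} W34={{c,d},{c,d,f}} W36={{c,f},{c,d,f}} W45={{d,g}} W46={{d,f},{c,d,f}} W56={{e,f},{a,e,f}}
  W125={{a,e},{a,e,f}} W126={{a,e,f}} W156={{e,f},{a,e,f}} W245={{d,g}} W256={{a,e,f}} W346={{c,d,f}}
  W1256={{a,e,f}}
C dims 6,11,6,1; δ0: rk 5, SNF 1^5; δ1: rk 5, SNF 1^5; δ2: rk 1, SNF 1^1
Ȟ^0: (6−5)−0=1 ⇒ Z
Ȟ^1: (11−5)−5=1 ⇒ Z
Ȟ^2: (6−1)−5=0 ⇒ 0


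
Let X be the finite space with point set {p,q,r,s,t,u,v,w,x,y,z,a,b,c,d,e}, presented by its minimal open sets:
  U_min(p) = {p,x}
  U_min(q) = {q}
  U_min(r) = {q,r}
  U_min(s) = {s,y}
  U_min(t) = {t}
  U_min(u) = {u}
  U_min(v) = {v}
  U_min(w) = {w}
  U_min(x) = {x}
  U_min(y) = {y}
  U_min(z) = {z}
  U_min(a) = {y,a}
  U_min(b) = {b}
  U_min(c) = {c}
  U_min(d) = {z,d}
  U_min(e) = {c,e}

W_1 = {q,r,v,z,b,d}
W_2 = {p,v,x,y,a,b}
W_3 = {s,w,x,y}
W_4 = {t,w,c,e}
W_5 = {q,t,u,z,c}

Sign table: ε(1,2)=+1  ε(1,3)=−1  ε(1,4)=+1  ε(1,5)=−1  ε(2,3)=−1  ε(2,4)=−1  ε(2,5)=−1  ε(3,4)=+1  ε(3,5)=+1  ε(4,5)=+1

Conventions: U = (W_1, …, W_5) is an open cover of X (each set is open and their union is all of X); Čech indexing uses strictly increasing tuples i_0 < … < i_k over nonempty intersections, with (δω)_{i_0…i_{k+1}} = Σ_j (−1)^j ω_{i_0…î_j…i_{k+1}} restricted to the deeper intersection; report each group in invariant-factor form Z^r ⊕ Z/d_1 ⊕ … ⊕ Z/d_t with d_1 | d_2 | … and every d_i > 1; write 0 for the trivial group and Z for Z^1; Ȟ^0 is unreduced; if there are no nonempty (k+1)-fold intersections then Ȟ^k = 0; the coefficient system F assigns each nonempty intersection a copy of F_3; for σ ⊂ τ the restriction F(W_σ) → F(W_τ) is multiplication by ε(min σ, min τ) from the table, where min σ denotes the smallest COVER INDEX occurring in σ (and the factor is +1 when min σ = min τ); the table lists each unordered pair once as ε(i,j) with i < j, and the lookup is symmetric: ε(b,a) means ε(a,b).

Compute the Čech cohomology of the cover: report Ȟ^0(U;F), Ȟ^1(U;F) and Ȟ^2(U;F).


nonempty intersections:
  W12={v,b} W15={q,z} W23={x,y} W34={w} W45={t,c}
C dims 5,5; δ0: rk_F3 4
Ȟ^0: (5−4)−0=1 ⇒ Z/3
Ȟ^1: (5−0)−4=1 ⇒ Z/3
Ȟ^2: (0−0)−0=0 ⇒ 0

Ȟ^0(U;F) ≅ Z/3, Ȟ^1(U;F) ≅ Z/3 and Ȟ^2(U;F) ≅ 0


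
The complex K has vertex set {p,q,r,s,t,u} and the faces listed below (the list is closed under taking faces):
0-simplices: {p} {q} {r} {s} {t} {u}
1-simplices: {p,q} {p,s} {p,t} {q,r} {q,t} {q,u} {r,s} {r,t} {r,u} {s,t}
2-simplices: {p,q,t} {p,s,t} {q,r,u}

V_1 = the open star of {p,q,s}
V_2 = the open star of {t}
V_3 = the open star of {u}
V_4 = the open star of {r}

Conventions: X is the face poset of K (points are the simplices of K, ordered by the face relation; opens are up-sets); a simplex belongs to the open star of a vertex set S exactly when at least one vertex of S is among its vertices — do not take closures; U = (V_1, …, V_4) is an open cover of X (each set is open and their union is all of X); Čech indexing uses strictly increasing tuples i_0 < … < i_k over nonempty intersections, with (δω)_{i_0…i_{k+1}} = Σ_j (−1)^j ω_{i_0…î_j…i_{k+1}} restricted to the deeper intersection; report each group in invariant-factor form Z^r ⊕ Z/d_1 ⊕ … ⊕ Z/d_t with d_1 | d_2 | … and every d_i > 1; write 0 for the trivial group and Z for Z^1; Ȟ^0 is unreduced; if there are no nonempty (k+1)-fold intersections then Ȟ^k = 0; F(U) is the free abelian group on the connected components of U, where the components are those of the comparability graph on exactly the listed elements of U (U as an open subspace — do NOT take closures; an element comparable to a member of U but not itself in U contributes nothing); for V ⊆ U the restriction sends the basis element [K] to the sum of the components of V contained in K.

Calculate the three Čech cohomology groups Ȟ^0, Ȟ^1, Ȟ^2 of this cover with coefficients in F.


nonempty intersections:
  V1={{p},{q},{s},{p,q},{p,s},{p,t},{q,r},{q,t},{q,u},{r,s},{s,t},{p,q,t},{p,s,t},{q,r,u}} V2={{t},{p,t},{q,t},{r,t},{s,t},{p,q,t},{p,s,t}} V3={{u},{q,u},{r,u},{q,r,u}} V4={{r},{q,r},{r,s},{r,t},{r,u},{q,r,u}}
  V12={{p,t},{q,t},{s,t},{p,q,t},{p,s,t}} V13={{q,u},{q,r,u}} V14={{q,r},{r,s},{q,r,u}} V24={{r,t}} V34={{r,u},{q,r,u}}
  V134={{q,r,u}}
components per intersection:
  V1: {{p},{q},{s},{p,q},{p,s},{p,t},{q,r},{q,t},{q,u},{r,s},{s,t},{p,q,t},{p,s,t},{q,r,u}}
  V2: {{t},{p,t},{q,t},{r,t},{s,t},{p,q,t},{p,s,t}}
  V3: {{u},{q,u},{r,u},{q,r,u}}
  V4: {{r},{q,r},{r,s},{r,t},{r,u},{q,r,u}}
  V12: {{p,t},{q,t},{s,t},{p,q,t},{p,s,t}}
  V13: {{q,u},{q,r,u}}
  V14: {{q,r},{q,r,u}} {{r,s}}
  V24: {{r,t}}
  V34: {{r,u},{q,r,u}}
  V134: {{q,r,u}}
C dims 4,6,1; δ0: rk 3, SNF 1^3; δ1: rk 1, SNF 1^1
Ȟ^0: (4−3)−0=1 ⇒ Z
Ȟ^1: (6−1)−3=2 ⇒ Z^2
Ȟ^2: (1−0)−1=0 ⇒ 0

Ȟ^0 ≅ Z,  Ȟ^1 ≅ Z^2,  Ȟ^2 ≅ 0


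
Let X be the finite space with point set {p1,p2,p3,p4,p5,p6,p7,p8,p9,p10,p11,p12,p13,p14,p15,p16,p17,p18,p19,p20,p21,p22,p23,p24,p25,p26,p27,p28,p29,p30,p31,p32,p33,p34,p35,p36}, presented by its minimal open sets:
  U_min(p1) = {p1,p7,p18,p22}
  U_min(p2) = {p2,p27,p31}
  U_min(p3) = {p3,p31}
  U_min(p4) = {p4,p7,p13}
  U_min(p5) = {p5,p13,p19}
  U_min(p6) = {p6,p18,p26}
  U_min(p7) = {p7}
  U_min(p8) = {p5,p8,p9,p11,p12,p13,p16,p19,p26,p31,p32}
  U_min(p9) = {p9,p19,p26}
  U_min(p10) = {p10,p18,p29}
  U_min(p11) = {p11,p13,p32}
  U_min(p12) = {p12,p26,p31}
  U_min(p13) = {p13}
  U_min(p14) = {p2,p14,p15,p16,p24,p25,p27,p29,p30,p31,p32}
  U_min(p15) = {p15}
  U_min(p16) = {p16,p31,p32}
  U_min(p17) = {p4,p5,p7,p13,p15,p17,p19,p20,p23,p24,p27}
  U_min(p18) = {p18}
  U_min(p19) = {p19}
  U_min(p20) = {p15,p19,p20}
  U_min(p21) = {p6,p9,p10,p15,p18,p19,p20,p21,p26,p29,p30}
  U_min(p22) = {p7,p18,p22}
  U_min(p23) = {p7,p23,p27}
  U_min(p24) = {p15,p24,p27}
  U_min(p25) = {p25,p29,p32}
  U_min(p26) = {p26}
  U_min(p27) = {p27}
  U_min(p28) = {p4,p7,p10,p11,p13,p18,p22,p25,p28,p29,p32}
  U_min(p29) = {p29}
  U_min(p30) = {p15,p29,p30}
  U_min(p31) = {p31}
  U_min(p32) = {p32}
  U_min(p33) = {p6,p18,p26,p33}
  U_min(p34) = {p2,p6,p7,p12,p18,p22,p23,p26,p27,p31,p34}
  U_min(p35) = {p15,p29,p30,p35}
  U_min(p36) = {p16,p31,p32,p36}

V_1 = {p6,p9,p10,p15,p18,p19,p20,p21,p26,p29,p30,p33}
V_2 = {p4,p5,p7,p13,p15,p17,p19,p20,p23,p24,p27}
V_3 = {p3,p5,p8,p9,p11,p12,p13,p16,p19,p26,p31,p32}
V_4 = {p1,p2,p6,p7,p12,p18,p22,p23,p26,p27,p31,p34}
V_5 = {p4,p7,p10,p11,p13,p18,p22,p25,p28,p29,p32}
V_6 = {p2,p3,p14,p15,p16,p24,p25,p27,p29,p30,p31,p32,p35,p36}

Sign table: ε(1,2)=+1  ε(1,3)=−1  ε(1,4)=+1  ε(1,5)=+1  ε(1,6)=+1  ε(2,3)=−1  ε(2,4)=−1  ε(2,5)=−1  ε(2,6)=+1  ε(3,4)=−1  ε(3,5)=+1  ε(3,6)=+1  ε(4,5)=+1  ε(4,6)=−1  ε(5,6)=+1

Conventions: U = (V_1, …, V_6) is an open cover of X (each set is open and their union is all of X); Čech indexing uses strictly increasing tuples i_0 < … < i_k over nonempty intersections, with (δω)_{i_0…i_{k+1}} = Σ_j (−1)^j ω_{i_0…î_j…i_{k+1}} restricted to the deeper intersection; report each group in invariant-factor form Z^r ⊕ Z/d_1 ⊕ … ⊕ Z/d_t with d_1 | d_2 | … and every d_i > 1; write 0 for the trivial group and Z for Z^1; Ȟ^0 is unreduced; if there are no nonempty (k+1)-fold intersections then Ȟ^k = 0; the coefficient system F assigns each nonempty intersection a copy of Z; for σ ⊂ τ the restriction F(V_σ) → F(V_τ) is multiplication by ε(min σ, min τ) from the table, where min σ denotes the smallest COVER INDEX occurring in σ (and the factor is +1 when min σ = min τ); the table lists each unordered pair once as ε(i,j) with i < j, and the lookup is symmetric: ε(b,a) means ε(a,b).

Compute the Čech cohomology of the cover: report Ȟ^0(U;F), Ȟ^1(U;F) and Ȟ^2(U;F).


Ȟ^0 = 0; Ȟ^1 = Z/2; Ȟ^2 = Z

nonempty intersections:
  V12={p15,p19,p20} V13={p9,p19,p26} V14={p6,p18,p26} V15={p10,p18,p29} V16={p15,p29,p30} V23={p5,p13,p19} V24={p7,p23,p27} V25={p4,p7,p13} V26={p15,p24,p27} V34={p12,p26,p31} V35={p11,p13,p32} V36={p3,p16,p31,p32} V45={p7,p18,p22} V46={p2,p27,p31} V56={p25,p29,p32}
  V123={p19} V126={p15} V134={p26} V145={p18} V156={p29} V235={p13} V245={p7} V246={p27} V346={p31} V356={p32}
C dims 6,15,10; δ0: rk 6, SNF 1^5·2; δ1: rk 9, SNF 1^9
Ȟ^0: (6−6)−0=0 ⇒ 0
Ȟ^1: (15−9)−6=0 plus torsion [2] ⇒ Z/2
Ȟ^2: (10−0)−9=1 ⇒ Z


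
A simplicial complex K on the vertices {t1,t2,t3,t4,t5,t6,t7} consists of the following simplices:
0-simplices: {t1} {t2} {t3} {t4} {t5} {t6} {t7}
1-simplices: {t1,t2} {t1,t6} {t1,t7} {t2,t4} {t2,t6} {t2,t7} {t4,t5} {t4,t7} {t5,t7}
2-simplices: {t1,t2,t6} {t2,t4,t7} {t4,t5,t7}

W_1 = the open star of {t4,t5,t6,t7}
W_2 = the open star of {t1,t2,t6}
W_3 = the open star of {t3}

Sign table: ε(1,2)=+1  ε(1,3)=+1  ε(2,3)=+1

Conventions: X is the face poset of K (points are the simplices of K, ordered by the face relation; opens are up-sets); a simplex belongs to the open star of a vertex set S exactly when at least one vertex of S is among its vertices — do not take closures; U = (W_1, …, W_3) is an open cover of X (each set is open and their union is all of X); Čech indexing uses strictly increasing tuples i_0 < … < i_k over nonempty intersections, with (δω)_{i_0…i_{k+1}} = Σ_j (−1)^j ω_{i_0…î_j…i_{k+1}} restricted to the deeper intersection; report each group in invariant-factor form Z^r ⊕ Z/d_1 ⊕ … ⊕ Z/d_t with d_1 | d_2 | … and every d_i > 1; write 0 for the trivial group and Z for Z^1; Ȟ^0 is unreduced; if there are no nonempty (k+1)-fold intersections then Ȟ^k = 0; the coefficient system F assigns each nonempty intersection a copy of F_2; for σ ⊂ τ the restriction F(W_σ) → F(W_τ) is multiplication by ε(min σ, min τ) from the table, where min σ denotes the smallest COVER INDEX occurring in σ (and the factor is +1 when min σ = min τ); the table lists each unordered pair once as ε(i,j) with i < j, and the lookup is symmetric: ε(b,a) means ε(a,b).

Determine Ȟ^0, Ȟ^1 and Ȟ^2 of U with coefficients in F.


nerve simplices:
  W1={{t4},{t5},{t6},{t7},{t1,t6},{t1,t7},{t2,t4},{t2,t6},{t2,t7},{t4,t5},{t4,t7},{t5,t7},{t1,t2,t6},{t2,t4,t7},{t4,t5,t7}} W2={{t1},{t2},{t6},{t1,t2},{t1,t6},{t1,t7},{t2,t4},{t2,t6},{t2,t7},{t1,t2,t6},{t2,t4,t7}} W3={{t3}}
  W12={{t6},{t1,t6},{t1,t7},{t2,t4},{t2,t6},{t2,t7},{t1,t2,t6},{t2,t4,t7}}
C dims 3,1; δ0: rk_F2 1
degree 0: 3−1−0 = 2 → Ȟ^0 ≅ Z/2 ⊕ Z/2
degree 1: 1−0−1 = 0 → Ȟ^1 ≅ 0
degree 2: 0−0−0 = 0 → Ȟ^2 ≅ 0

Ȟ^0 = Z/2 ⊕ Z/2,  Ȟ^1 = 0,  Ȟ^2 = 0


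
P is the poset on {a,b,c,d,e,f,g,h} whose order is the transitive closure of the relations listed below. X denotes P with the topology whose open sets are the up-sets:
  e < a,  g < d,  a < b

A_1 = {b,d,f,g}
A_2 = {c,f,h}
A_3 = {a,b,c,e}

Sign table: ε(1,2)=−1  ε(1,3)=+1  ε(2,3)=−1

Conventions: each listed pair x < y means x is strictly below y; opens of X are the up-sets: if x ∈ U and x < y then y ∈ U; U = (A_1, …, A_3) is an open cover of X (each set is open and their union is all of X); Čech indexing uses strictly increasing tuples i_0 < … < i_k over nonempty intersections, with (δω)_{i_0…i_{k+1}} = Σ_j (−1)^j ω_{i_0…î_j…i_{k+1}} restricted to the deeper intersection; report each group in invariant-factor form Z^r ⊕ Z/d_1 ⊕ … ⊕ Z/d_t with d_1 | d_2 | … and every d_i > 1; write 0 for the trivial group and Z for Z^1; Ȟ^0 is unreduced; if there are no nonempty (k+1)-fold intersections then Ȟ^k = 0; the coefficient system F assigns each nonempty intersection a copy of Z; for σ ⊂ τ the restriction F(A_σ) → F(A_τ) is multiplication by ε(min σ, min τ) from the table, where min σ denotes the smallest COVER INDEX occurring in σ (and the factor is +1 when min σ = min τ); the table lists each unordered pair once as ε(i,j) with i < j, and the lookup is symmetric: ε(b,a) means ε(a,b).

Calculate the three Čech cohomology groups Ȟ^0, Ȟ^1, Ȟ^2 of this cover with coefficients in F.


Ȟ^0 ≅ Z, Ȟ^1 ≅ Z and Ȟ^2 ≅ 0

nonempty overlaps:
  A12={f} A13={b} A23={c}
C dims 3,3; δ0: rk 2, SNF 1^2
degree 0: 3−2−0 = 1 → Ȟ^0 ≅ Z
degree 1: 3−0−2 = 1 → Ȟ^1 ≅ Z
degree 2: 0−0−0 = 0 → Ȟ^2 ≅ 0


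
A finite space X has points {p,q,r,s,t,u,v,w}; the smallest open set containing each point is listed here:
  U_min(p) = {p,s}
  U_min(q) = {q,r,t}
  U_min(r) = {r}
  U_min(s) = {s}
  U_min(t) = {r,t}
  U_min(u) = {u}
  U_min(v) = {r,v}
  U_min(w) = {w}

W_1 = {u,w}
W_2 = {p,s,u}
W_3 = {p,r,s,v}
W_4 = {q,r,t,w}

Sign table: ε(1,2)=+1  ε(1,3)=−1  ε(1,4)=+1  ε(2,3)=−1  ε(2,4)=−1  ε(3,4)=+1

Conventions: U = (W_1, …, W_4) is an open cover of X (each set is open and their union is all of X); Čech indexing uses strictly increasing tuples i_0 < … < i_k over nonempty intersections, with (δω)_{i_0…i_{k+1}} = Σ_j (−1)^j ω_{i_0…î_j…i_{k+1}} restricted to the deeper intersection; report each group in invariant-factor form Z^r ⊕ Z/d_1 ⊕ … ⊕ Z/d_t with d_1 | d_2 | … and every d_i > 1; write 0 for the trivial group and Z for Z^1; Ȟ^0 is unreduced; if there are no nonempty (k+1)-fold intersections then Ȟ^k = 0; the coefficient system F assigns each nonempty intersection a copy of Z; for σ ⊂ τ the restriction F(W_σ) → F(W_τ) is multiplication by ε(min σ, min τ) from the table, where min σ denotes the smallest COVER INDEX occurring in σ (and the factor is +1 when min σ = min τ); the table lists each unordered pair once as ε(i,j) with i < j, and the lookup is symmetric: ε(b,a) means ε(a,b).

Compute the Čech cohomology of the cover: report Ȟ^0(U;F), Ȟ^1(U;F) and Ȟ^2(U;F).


nerve of the cover:
  W12={u} W14={w} W23={p,s} W34={r}
C dims 4,4; δ0: rk 4, SNF 1^3·2
Ȟ^0 = (4 − 4) − 0 = 0, so Ȟ^0 ≅ 0
Ȟ^1 = (4 − 0) − 4 = 0 plus torsion [2], so Ȟ^1 ≅ Z/2
Ȟ^2 = (0 − 0) − 0 = 0, so Ȟ^2 ≅ 0

Ȟ^0 ≅ 0, Ȟ^1 ≅ Z/2 and Ȟ^2 ≅ 0


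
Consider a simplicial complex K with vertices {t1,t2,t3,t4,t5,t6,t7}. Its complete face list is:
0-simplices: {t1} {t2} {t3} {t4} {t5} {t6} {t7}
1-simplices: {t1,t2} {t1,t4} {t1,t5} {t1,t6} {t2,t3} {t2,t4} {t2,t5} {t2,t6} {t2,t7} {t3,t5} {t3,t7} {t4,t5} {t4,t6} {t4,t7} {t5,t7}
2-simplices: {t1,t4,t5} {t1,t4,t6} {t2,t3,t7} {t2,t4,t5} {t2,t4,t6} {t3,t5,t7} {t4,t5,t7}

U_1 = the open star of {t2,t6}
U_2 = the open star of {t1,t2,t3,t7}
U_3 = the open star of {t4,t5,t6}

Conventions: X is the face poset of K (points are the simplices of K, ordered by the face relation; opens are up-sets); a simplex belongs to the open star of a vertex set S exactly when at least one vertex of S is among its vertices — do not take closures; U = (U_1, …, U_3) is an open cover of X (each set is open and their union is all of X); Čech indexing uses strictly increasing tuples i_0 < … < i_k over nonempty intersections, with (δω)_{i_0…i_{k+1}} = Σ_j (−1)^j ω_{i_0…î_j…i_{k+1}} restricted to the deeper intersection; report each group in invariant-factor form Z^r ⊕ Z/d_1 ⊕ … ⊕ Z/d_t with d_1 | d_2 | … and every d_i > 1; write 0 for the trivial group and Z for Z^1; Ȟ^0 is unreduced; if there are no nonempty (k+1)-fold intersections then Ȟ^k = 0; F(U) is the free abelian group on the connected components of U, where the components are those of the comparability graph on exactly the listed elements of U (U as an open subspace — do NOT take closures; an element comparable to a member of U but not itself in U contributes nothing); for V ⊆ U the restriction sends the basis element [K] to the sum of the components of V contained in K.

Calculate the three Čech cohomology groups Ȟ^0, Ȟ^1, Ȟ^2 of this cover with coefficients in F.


nonempty overlaps:
  U1={{t2},{t6},{t1,t2},{t1,t6},{t2,t3},{t2,t4},{t2,t5},{t2,t6},{t2,t7},{t4,t6},{t1,t4,t6},{t2,t3,t7},{t2,t4,t5},{t2,t4,t6}} U2={{t1},{t2},{t3},{t7},{t1,t2},{t1,t4},{t1,t5},{t1,t6},{t2,t3},{t2,t4},{t2,t5},{t2,t6},{t2,t7},{t3,t5},{t3,t7},{t4,t7},{t5,t7},{t1,t4,t5},{t1,t4,t6},{t2,t3,t7},{t2,t4,t5},{t2,t4,t6},{t3,t5,t7},{t4,t5,t7}} U3={{t4},{t5},{t6},{t1,t4},{t1,t5},{t1,t6},{t2,t4},{t2,t5},{t2,t6},{t3,t5},{t4,t5},{t4,t6},{t4,t7},{t5,t7},{t1,t4,t5},{t1,t4,t6},{t2,t4,t5},{t2,t4,t6},{t3,t5,t7},{t4,t5,t7}}
  U12={{t2},{t1,t2},{t1,t6},{t2,t3},{t2,t4},{t2,t5},{t2,t6},{t2,t7},{t1,t4,t6},{t2,t3,t7},{t2,t4,t5},{t2,t4,t6}} U13={{t6},{t1,t6},{t2,t4},{t2,t5},{t2,t6},{t4,t6},{t1,t4,t6},{t2,t4,t5},{t2,t4,t6}} U23={{t1,t4},{t1,t5},{t1,t6},{t2,t4},{t2,t5},{t2,t6},{t3,t5},{t4,t7},{t5,t7},{t1,t4,t5},{t1,t4,t6},{t2,t4,t5},{t2,t4,t6},{t3,t5,t7},{t4,t5,t7}}
  U123={{t1,t6},{t2,t4},{t2,t5},{t2,t6},{t1,t4,t6},{t2,t4,t5},{t2,t4,t6}}
components per intersection:
  U1: {{t2},{t6},{t1,t2},{t1,t6},{t2,t3},{t2,t4},{t2,t5},{t2,t6},{t2,t7},{t4,t6},{t1,t4,t6},{t2,t3,t7},{t2,t4,t5},{t2,t4,t6}}
  U2: {{t1},{t2},{t3},{t7},{t1,t2},{t1,t4},{t1,t5},{t1,t6},{t2,t3},{t2,t4},{t2,t5},{t2,t6},{t2,t7},{t3,t5},{t3,t7},{t4,t7},{t5,t7},{t1,t4,t5},{t1,t4,t6},{t2,t3,t7},{t2,t4,t5},{t2,t4,t6},{t3,t5,t7},{t4,t5,t7}}
  U3: {{t4},{t5},{t6},{t1,t4},{t1,t5},{t1,t6},{t2,t4},{t2,t5},{t2,t6},{t3,t5},{t4,t5},{t4,t6},{t4,t7},{t5,t7},{t1,t4,t5},{t1,t4,t6},{t2,t4,t5},{t2,t4,t6},{t3,t5,t7},{t4,t5,t7}}
  U12: {{t2},{t1,t2},{t2,t3},{t2,t4},{t2,t5},{t2,t6},{t2,t7},{t2,t3,t7},{t2,t4,t5},{t2,t4,t6}} {{t1,t6},{t1,t4,t6}}
  U13: {{t6},{t1,t6},{t2,t4},{t2,t5},{t2,t6},{t4,t6},{t1,t4,t6},{t2,t4,t5},{t2,t4,t6}}
  U23: {{t1,t4},{t1,t5},{t1,t6},{t1,t4,t5},{t1,t4,t6}} {{t2,t4},{t2,t5},{t2,t6},{t2,t4,t5},{t2,t4,t6}} {{t3,t5},{t4,t7},{t5,t7},{t3,t5,t7},{t4,t5,t7}}
  U123: {{t1,t6},{t1,t4,t6}} {{t2,t4},{t2,t5},{t2,t6},{t2,t4,t5},{t2,t4,t6}}
C dims 3,6,2; δ0: rk 2, SNF 1^2; δ1: rk 2, SNF 1^2
degree 0: 3−2−0 = 1 → Ȟ^0 ≅ Z
degree 1: 6−2−2 = 2 → Ȟ^1 ≅ Z^2
degree 2: 2−0−2 = 0 → Ȟ^2 ≅ 0

Ȟ^0 ≅ Z, Ȟ^1 ≅ Z^2 and Ȟ^2 ≅ 0


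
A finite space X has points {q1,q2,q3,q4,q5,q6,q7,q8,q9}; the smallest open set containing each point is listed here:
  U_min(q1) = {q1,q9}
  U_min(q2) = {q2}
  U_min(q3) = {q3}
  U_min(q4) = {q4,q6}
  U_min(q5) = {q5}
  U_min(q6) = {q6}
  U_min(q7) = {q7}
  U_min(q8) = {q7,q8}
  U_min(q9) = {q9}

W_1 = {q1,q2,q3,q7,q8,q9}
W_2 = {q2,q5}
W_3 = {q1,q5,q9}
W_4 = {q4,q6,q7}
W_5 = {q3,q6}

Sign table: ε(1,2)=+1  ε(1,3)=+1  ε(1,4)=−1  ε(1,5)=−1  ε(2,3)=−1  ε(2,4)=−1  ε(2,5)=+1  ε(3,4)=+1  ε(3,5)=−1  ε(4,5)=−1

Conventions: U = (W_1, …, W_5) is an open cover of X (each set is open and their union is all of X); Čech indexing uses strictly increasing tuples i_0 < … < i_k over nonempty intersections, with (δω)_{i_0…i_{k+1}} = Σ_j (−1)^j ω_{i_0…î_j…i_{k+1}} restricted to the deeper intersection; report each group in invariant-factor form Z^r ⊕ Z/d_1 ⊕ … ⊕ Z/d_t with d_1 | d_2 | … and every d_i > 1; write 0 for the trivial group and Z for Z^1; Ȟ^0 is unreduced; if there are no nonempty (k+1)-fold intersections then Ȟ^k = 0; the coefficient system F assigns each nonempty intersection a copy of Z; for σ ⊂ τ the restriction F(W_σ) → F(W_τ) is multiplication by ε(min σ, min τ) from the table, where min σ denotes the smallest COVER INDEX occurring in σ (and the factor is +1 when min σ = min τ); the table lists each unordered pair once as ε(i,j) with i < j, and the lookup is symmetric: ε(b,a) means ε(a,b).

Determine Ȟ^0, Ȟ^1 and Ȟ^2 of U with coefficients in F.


Ȟ^0 ≅ 0,  Ȟ^1 ≅ Z ⊕ Z/2,  Ȟ^2 ≅ 0

nonempty overlaps:
  W12={q2} W13={q1,q9} W14={q7} W15={q3} W23={q5} W45={q6}
C dims 5,6; δ0: rk 5, SNF 1^4·2
degree 0: 5−5−0 = 0 → Ȟ^0 ≅ 0
degree 1: 6−0−5 = 1 plus torsion [2] → Ȟ^1 ≅ Z ⊕ Z/2
degree 2: 0−0−0 = 0 → Ȟ^2 ≅ 0


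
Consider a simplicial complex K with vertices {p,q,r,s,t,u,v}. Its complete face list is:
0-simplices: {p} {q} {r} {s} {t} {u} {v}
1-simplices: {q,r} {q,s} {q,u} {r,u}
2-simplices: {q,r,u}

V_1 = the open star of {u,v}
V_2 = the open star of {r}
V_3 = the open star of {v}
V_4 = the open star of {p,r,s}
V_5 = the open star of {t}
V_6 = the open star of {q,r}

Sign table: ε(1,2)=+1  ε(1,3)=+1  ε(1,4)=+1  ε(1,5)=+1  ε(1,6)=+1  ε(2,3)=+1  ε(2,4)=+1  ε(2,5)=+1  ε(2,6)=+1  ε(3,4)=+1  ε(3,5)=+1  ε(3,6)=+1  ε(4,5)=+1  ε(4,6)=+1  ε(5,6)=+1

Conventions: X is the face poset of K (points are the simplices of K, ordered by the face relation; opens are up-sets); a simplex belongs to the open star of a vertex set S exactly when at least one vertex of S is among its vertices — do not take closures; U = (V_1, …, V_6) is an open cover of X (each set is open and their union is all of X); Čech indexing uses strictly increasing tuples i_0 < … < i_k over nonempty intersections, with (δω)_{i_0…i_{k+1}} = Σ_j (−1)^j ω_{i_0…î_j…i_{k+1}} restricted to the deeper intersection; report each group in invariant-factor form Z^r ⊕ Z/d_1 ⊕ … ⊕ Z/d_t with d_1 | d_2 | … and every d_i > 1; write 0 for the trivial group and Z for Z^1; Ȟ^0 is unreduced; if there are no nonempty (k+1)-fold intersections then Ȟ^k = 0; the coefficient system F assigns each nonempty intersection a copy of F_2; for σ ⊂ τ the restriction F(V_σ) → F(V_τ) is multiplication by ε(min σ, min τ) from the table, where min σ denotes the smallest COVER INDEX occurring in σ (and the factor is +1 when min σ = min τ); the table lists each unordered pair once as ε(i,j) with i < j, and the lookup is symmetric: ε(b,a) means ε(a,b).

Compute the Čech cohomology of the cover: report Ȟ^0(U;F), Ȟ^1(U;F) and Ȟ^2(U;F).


nonempty overlaps:
  V1={{u},{v},{q,u},{r,u},{q,r,u}} V2={{r},{q,r},{r,u},{q,r,u}} V3={{v}} V4={{p},{r},{s},{q,r},{q,s},{r,u},{q,r,u}} V5={{t}} V6={{q},{r},{q,r},{q,s},{q,u},{r,u},{q,r,u}}
  V12={{r,u},{q,r,u}} V13={{v}} V14={{r,u},{q,r,u}} V16={{q,u},{r,u},{q,r,u}} V24={{r},{q,r},{r,u},{q,r,u}} V26={{r},{q,r},{r,u},{q,r,u}} V46={{r},{q,r},{q,s},{r,u},{q,r,u}}
  V124={{r,u},{q,r,u}} V126={{r,u},{q,r,u}} V146={{r,u},{q,r,u}} V246={{r},{q,r},{r,u},{q,r,u}}
  V1246={{r,u},{q,r,u}}
C dims 6,7,4,1; δ0: rk_F2 4; δ1: rk_F2 3; δ2: rk_F2 1
degree 0: 6−4−0 = 2 → Ȟ^0 ≅ Z/2 ⊕ Z/2
degree 1: 7−3−4 = 0 → Ȟ^1 ≅ 0
degree 2: 4−1−3 = 0 → Ȟ^2 ≅ 0

Ȟ^0 = Z/2 ⊕ Z/2, Ȟ^1 = 0, Ȟ^2 = 0


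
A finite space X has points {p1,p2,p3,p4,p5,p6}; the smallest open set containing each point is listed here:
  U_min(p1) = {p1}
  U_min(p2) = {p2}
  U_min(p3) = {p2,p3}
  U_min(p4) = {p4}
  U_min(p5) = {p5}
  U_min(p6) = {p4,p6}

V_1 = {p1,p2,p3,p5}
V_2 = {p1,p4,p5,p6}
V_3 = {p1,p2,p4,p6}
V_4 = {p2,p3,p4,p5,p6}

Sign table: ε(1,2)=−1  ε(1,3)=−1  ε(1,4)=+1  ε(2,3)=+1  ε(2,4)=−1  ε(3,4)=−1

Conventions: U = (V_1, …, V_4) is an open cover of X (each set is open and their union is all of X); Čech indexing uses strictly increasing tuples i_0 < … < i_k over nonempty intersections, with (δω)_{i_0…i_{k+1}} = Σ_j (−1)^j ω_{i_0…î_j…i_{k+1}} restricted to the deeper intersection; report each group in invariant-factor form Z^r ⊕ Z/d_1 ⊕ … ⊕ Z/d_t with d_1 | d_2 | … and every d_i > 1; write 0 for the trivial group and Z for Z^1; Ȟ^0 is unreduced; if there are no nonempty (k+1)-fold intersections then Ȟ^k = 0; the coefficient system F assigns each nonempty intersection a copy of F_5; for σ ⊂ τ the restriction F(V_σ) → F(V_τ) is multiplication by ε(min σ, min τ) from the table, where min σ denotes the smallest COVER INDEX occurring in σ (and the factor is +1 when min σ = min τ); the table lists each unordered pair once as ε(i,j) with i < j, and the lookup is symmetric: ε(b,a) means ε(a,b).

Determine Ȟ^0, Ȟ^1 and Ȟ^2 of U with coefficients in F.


cover nerve:
  V12={p1,p5} V13={p1,p2} V14={p2,p3,p5} V23={p1,p4,p6} V24={p4,p5,p6} V34={p2,p4,p6}
  V123={p1} V124={p5} V134={p2} V234={p4,p6}
C dims 4,6,4; δ0: rk_F5 3; δ1: rk_F5 3
Ȟ^0: (4−3)−0=1 ⇒ Z/5
Ȟ^1: (6−3)−3=0 ⇒ 0
Ȟ^2: (4−0)−3=1 ⇒ Z/5

Ȟ^0 ≅ Z/5, Ȟ^1 ≅ 0, Ȟ^2 ≅ Z/5


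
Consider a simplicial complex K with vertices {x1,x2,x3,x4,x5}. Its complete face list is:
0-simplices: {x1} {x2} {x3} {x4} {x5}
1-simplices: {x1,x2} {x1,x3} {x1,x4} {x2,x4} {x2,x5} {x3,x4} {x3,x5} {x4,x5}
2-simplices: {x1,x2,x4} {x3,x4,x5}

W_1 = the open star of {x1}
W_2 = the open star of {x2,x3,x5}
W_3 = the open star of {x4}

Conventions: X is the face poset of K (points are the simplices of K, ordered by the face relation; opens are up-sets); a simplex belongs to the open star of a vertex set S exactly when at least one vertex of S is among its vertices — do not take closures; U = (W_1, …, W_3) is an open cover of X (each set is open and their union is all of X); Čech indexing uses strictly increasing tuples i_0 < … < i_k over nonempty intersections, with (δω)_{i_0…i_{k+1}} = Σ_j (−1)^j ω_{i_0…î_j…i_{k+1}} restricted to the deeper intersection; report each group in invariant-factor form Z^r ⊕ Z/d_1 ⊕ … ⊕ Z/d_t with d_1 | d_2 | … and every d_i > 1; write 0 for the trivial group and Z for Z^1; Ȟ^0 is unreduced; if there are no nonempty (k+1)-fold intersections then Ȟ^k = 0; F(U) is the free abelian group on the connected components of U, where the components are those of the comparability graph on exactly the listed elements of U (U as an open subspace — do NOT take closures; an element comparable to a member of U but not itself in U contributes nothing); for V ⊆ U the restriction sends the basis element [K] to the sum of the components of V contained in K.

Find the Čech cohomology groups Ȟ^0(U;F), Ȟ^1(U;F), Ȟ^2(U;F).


Ȟ^0 ≅ Z, Ȟ^1 ≅ Z^2, Ȟ^2 ≅ 0

cover nerve:
  W1={{x1},{x1,x2},{x1,x3},{x1,x4},{x1,x2,x4}} W2={{x2},{x3},{x5},{x1,x2},{x1,x3},{x2,x4},{x2,x5},{x3,x4},{x3,x5},{x4,x5},{x1,x2,x4},{x3,x4,x5}} W3={{x4},{x1,x4},{x2,x4},{x3,x4},{x4,x5},{x1,x2,x4},{x3,x4,x5}}
  W12={{x1,x2},{x1,x3},{x1,x2,x4}} W13={{x1,x4},{x1,x2,x4}} W23={{x2,x4},{x3,x4},{x4,x5},{x1,x2,x4},{x3,x4,x5}}
  W123={{x1,x2,x4}}
components per intersection:
  W1: {{x1},{x1,x2},{x1,x3},{x1,x4},{x1,x2,x4}}
  W2: {{x2},{x3},{x5},{x1,x2},{x1,x3},{x2,x4},{x2,x5},{x3,x4},{x3,x5},{x4,x5},{x1,x2,x4},{x3,x4,x5}}
  W3: {{x4},{x1,x4},{x2,x4},{x3,x4},{x4,x5},{x1,x2,x4},{x3,x4,x5}}
  W12: {{x1,x2},{x1,x2,x4}} {{x1,x3}}
  W13: {{x1,x4},{x1,x2,x4}}
  W23: {{x2,x4},{x1,x2,x4}} {{x3,x4},{x4,x5},{x3,x4,x5}}
  W123: {{x1,x2,x4}}
C dims 3,5,1; δ0: rk 2, SNF 1^2; δ1: rk 1, SNF 1^1
Ȟ^0: (3−2)−0=1 ⇒ Z
Ȟ^1: (5−1)−2=2 ⇒ Z^2
Ȟ^2: (1−0)−1=0 ⇒ 0


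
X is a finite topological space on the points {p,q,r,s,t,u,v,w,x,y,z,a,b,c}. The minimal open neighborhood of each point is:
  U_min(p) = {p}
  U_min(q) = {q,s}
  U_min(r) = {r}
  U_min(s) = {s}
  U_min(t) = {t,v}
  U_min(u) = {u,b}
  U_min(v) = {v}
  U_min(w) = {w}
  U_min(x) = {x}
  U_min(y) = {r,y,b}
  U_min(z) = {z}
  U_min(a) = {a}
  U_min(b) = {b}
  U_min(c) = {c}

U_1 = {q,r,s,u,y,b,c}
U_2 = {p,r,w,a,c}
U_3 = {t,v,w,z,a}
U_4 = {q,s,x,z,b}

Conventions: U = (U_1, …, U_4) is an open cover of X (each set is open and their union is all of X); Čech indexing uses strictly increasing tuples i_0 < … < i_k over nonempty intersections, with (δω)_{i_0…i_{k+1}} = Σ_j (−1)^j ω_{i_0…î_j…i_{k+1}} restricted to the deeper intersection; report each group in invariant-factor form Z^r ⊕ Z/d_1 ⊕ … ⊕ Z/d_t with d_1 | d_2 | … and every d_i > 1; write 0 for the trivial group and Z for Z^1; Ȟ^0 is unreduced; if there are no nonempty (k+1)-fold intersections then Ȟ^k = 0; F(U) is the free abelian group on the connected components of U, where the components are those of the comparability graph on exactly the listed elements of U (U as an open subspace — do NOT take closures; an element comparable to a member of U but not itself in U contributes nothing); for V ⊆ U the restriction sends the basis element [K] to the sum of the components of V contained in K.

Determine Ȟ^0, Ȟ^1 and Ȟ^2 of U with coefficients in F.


Ȟ^0 = Z^9,  Ȟ^1 = 0,  Ȟ^2 = 0

nerve simplices:
  U12={r,c} U14={q,s,b} U23={w,a} U34={z}
components per intersection:
  U1: {q,s} {r,u,y,b} {c}
  U2: {p} {r} {w} {a} {c}
  U3: {t,v} {w} {z} {a}
  U4: {q,s} {x} {z} {b}
  U12: {r} {c}
  U14: {q,s} {b}
  U23: {w} {a}
  U34: {z}
C dims 16,7; δ0: rk 7, SNF 1^7
degree 0: 16−7−0 = 9 → Ȟ^0 ≅ Z^9
degree 1: 7−0−7 = 0 → Ȟ^1 ≅ 0
degree 2: 0−0−0 = 0 → Ȟ^2 ≅ 0


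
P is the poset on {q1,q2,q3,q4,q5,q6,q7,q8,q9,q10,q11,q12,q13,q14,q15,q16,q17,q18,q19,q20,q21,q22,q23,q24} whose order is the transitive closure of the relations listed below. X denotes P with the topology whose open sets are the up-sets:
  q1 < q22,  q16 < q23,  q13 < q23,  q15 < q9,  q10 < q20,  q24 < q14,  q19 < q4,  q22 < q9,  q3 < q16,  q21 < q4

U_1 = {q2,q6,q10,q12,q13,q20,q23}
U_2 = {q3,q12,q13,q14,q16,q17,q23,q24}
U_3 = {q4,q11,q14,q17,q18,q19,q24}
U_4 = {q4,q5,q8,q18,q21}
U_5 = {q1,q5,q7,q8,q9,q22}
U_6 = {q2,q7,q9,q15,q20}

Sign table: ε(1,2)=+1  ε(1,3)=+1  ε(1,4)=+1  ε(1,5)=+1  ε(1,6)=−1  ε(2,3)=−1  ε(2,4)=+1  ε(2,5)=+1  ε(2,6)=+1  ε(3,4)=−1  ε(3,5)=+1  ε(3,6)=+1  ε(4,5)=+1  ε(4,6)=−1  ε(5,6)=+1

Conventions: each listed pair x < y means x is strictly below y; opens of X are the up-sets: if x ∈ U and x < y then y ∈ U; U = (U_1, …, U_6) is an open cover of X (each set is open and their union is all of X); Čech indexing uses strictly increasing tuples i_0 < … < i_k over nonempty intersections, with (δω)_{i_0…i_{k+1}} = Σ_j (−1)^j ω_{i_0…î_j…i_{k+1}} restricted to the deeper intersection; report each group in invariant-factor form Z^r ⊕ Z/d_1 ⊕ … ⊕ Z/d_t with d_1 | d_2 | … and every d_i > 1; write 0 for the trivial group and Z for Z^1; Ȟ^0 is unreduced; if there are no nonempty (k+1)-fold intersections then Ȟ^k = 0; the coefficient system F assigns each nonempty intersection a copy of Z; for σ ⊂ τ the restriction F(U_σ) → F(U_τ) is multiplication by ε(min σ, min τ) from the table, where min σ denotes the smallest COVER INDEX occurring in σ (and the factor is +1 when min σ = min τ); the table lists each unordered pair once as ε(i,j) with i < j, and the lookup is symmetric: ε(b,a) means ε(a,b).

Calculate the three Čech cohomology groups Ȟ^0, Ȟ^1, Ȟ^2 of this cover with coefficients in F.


Ȟ^0(U;F) ≅ 0,  Ȟ^1(U;F) ≅ Z/2,  Ȟ^2(U;F) ≅ 0

cover nerve:
  U12={q12,q13,q23} U16={q2,q20} U23={q14,q17,q24} U34={q4,q18} U45={q5,q8} U56={q7,q9}
C dims 6,6; δ0: rk 6, SNF 1^5·2
Ȟ^0: (6−6)−0=0 ⇒ 0
Ȟ^1: (6−0)−6=0 plus torsion [2] ⇒ Z/2
Ȟ^2: (0−0)−0=0 ⇒ 0


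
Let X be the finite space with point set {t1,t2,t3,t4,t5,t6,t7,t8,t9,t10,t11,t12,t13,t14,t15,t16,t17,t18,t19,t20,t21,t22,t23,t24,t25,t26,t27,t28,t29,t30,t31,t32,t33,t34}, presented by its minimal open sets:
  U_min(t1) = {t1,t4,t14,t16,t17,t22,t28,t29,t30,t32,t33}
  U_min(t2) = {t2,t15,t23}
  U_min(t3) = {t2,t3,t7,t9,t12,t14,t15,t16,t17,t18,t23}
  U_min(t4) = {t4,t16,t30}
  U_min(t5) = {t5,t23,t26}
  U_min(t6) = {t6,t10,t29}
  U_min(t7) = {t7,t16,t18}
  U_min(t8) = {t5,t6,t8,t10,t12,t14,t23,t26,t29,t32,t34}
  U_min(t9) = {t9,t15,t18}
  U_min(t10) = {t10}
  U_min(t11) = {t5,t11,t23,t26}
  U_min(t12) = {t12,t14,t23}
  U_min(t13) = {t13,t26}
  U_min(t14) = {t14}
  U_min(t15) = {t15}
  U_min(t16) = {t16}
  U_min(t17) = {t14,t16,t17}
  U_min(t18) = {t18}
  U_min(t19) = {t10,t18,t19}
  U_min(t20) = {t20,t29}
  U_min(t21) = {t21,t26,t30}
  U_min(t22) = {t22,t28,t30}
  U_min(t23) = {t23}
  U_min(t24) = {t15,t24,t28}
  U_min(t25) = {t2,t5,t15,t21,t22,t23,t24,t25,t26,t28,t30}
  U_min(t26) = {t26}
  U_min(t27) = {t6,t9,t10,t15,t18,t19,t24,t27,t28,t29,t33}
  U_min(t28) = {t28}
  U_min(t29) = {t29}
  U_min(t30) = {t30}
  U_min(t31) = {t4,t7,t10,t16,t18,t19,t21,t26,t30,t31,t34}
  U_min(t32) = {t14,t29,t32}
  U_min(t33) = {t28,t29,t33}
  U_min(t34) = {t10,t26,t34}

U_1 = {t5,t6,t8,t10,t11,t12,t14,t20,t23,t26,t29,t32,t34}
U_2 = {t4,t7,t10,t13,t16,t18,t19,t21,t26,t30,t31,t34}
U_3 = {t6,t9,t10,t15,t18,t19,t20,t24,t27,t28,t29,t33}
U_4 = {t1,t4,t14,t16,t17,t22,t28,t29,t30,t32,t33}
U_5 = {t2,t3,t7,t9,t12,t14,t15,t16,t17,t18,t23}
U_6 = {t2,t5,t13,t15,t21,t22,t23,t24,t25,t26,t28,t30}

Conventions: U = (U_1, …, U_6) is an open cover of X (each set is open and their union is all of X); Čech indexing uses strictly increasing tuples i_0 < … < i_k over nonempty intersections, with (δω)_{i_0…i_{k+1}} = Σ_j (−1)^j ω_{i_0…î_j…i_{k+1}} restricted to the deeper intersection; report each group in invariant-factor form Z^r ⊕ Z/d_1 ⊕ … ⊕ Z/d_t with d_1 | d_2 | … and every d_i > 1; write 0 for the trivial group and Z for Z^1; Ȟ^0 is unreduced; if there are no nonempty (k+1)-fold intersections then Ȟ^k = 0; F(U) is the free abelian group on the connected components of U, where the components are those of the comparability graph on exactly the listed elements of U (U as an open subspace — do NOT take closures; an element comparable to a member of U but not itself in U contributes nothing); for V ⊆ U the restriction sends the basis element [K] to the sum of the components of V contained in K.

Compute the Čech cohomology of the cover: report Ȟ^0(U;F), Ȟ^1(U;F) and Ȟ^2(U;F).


intersection data:
  U12={t10,t26,t34} U13={t6,t10,t20,t29} U14={t14,t29,t32} U15={t12,t14,t23} U16={t5,t23,t26} U23={t10,t18,t19} U24={t4,t16,t30} U25={t7,t16,t18} U26={t13,t21,t26,t30} U34={t28,t29,t33} U35={t9,t15,t18} U36={t15,t24,t28} U45={t14,t16,t17} U46={t22,t28,t30} U56={t2,t15,t23}
  U123={t10} U126={t26} U134={t29} U145={t14} U156={t23} U235={t18} U245={t16} U246={t30} U346={t28} U356={t15}
components per intersection:
  U1: {t5,t6,t8,t10,t11,t12,t14,t20,t23,t26,t29,t32,t34}
  U2: {t4,t7,t10,t13,t16,t18,t19,t21,t26,t30,t31,t34}
  U3: {t6,t9,t10,t15,t18,t19,t20,t24,t27,t28,t29,t33}
  U4: {t1,t4,t14,t16,t17,t22,t28,t29,t30,t32,t33}
  U5: {t2,t3,t7,t9,t12,t14,t15,t16,t17,t18,t23}
  U6: {t2,t5,t13,t15,t21,t22,t23,t24,t25,t26,t28,t30}
  U12: {t10,t26,t34}
  U13: {t6,t10,t20,t29}
  U14: {t14,t29,t32}
  U15: {t12,t14,t23}
  U16: {t5,t23,t26}
  U23: {t10,t18,t19}
  U24: {t4,t16,t30}
  U25: {t7,t16,t18}
  U26: {t13,t21,t26,t30}
  U34: {t28,t29,t33}
  U35: {t9,t15,t18}
  U36: {t15,t24,t28}
  U45: {t14,t16,t17}
  U46: {t22,t28,t30}
  U56: {t2,t15,t23}
  U123: {t10}
  U126: {t26}
  U134: {t29}
  U145: {t14}
  U156: {t23}
  U235: {t18}
  U245: {t16}
  U246: {t30}
  U346: {t28}
  U356: {t15}
C dims 6,15,10; δ0: rk 5, SNF 1^5; δ1: rk 10, SNF 1^9·2
Ȟ^0 = (6 − 5) − 0 = 1, so Ȟ^0 ≅ Z
Ȟ^1 = (15 − 10) − 5 = 0, so Ȟ^1 ≅ 0
Ȟ^2 = (10 − 0) − 10 = 0 plus torsion [2], so Ȟ^2 ≅ Z/2

Ȟ^0 = Z; Ȟ^1 = 0; Ȟ^2 = Z/2


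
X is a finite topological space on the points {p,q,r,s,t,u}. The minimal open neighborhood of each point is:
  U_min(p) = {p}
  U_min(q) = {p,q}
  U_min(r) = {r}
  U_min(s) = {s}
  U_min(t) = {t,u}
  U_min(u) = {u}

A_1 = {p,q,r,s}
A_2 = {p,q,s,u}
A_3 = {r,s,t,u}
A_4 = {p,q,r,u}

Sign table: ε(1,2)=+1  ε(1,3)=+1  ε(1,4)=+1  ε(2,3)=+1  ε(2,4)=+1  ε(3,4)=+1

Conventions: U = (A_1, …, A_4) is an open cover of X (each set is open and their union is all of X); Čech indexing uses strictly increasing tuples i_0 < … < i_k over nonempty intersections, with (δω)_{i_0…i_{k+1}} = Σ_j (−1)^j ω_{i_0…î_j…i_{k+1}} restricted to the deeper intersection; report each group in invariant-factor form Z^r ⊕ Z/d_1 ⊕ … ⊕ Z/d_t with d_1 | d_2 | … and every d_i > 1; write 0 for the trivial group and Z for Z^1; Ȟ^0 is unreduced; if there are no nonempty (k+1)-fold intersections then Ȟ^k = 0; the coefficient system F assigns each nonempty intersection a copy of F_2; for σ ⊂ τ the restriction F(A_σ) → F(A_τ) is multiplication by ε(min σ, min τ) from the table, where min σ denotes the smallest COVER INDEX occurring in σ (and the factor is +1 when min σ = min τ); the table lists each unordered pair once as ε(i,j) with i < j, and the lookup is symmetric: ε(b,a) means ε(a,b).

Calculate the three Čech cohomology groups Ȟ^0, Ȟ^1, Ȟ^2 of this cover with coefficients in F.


Ȟ^0 = Z/2; Ȟ^1 = 0; Ȟ^2 = Z/2

intersection data:
  A12={p,q,s} A13={r,s} A14={p,q,r} A23={s,u} A24={p,q,u} A34={r,u}
  A123={s} A124={p,q} A134={r} A234={u}
C dims 4,6,4; δ0: rk_F2 3; δ1: rk_F2 3
Ȟ^0 = (4 − 3) − 0 = 1, so Ȟ^0 ≅ Z/2
Ȟ^1 = (6 − 3) − 3 = 0, so Ȟ^1 ≅ 0
Ȟ^2 = (4 − 0) − 3 = 1, so Ȟ^2 ≅ Z/2


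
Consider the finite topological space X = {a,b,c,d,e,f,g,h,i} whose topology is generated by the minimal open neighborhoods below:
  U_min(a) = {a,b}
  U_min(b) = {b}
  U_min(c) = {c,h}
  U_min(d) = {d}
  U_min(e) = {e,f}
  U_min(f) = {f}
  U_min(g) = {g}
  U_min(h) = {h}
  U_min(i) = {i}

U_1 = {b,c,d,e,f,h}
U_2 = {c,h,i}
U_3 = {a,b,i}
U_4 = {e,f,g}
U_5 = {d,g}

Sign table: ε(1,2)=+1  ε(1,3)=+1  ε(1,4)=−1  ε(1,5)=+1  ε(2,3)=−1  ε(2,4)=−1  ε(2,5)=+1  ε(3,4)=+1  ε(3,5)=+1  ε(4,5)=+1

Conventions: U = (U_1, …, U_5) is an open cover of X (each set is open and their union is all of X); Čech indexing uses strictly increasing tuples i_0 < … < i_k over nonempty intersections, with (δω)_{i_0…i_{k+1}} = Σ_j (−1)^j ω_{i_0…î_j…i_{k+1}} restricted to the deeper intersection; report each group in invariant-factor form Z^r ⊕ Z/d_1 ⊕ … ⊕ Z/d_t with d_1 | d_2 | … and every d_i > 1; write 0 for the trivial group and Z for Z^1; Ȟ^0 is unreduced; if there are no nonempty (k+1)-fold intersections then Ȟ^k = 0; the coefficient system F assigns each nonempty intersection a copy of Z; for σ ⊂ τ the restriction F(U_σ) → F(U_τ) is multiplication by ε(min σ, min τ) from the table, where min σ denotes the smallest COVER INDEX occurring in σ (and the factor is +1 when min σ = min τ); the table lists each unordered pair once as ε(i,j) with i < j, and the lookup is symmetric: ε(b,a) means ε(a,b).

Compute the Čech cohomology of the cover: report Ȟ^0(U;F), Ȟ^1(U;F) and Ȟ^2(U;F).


intersection data:
  U12={c,h} U13={b} U14={e,f} U15={d} U23={i} U45={g}
C dims 5,6; δ0: rk 5, SNF 1^4·2
Ȟ^0 = (5 − 5) − 0 = 0, so Ȟ^0 ≅ 0
Ȟ^1 = (6 − 0) − 5 = 1 plus torsion [2], so Ȟ^1 ≅ Z ⊕ Z/2
Ȟ^2 = (0 − 0) − 0 = 0, so Ȟ^2 ≅ 0

Ȟ^0 ≅ 0, Ȟ^1 ≅ Z ⊕ Z/2, Ȟ^2 ≅ 0


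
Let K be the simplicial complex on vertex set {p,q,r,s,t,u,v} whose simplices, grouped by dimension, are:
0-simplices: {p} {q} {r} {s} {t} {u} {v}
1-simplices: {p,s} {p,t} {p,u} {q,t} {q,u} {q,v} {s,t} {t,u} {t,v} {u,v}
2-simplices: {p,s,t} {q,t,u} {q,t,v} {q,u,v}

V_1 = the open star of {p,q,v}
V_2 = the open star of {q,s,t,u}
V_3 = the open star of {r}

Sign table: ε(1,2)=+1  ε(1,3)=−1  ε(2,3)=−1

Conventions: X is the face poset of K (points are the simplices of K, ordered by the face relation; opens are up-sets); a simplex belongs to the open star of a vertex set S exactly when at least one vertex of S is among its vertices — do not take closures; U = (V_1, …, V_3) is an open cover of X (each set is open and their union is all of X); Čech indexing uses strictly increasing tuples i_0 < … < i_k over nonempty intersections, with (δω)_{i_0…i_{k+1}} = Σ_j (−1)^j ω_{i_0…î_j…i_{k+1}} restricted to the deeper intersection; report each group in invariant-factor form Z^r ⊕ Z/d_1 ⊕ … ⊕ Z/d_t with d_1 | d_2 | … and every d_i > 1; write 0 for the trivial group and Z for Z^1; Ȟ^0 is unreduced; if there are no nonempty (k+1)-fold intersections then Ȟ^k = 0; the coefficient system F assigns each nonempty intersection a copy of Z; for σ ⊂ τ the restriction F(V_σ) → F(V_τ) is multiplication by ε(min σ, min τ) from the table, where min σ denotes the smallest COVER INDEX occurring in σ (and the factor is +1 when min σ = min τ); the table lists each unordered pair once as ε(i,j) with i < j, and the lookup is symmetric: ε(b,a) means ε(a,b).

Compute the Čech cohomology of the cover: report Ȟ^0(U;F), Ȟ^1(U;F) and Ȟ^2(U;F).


nerve simplices:
  V1={{p},{q},{v},{p,s},{p,t},{p,u},{q,t},{q,u},{q,v},{t,v},{u,v},{p,s,t},{q,t,u},{q,t,v},{q,u,v}} V2={{q},{s},{t},{u},{p,s},{p,t},{p,u},{q,t},{q,u},{q,v},{s,t},{t,u},{t,v},{u,v},{p,s,t},{q,t,u},{q,t,v},{q,u,v}} V3={{r}}
  V12={{q},{p,s},{p,t},{p,u},{q,t},{q,u},{q,v},{t,v},{u,v},{p,s,t},{q,t,u},{q,t,v},{q,u,v}}
C dims 3,1; δ0: rk 1, SNF 1^1
degree 0: 3−1−0 = 2 → Ȟ^0 ≅ Z^2
degree 1: 1−0−1 = 0 → Ȟ^1 ≅ 0
degree 2: 0−0−0 = 0 → Ȟ^2 ≅ 0

Ȟ^0(U;F) ≅ Z^2, Ȟ^1(U;F) ≅ 0 and Ȟ^2(U;F) ≅ 0
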